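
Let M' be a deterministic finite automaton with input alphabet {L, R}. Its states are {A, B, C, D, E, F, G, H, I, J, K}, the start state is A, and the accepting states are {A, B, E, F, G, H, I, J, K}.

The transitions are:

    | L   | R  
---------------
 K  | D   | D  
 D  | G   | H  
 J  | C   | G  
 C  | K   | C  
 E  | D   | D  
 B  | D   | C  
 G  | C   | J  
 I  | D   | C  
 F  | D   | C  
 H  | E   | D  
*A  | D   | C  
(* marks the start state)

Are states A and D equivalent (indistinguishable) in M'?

Reachable states from the start: {A,C,D,E,G,H,J,K}. Unreachable: {B,F,I} — drop them.
Initial partition by acceptance: {A,E,G,H,J,K} | {C,D}.
On input L, block {A,E,G,H,J,K} splits into {A,E,G,J,K} and {H}.
On input R, block {A,E,G,J,K} splits into {A,E,K} and {G,J}.
Split {C,D} by δ(·,L) → {C} and {D}.
Refine {A,E,K} on symbol R: members go to different blocks, giving {E,K} and {A}.
The partition is now stable with 6 blocks: {E,K} | {C} | {H} | {G,J} | {D} | {A}.
A and D end up in different blocks, so they are distinguishable. For instance, the string 'ε' is accepted from only A.

No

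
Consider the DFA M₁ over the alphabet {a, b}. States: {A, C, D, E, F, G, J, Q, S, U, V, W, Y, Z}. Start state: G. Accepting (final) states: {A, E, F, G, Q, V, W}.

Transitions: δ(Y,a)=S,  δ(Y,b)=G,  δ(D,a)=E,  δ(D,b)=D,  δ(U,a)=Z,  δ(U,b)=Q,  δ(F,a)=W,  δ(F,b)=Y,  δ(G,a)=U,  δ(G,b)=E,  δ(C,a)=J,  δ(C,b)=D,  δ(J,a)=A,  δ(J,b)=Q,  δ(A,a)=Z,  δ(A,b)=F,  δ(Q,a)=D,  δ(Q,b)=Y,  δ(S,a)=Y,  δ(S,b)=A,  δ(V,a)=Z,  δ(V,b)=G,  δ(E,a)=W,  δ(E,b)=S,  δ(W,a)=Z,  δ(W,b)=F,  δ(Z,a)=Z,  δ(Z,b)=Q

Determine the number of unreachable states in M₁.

BFS from G reaches {A, D, E, F, G, Q, S, U, W, Y, Z}; the 3 state(s) C, J, V are never visited.

3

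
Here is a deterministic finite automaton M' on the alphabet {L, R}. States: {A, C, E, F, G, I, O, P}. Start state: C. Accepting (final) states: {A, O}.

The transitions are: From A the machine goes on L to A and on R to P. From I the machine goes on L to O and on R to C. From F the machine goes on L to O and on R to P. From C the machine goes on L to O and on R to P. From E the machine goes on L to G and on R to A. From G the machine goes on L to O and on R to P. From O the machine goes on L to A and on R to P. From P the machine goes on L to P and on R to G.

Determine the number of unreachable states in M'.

No path from C leads to E, F, I; the other 5 states are all reachable.

3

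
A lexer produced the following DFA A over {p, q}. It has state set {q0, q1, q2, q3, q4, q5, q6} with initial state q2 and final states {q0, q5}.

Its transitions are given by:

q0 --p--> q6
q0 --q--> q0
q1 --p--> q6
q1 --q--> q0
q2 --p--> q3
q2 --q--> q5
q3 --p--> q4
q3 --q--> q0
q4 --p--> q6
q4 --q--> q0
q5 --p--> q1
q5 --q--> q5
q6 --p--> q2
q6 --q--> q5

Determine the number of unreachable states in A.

0

A breadth-first search from the start state visits every state.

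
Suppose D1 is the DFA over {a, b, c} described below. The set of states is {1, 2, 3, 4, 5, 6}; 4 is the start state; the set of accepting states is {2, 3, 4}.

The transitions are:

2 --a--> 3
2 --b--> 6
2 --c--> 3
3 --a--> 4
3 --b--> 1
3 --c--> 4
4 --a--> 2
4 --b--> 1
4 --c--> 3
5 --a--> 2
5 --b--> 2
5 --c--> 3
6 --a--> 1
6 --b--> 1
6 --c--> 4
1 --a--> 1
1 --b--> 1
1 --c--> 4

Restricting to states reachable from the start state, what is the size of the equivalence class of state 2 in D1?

3

First remove the unreachable states {5}; 5 states remain.
Initial partition by acceptance: {2,3,4} | {1,6}.
No further refinement is possible. Final partition (2 blocks): {2,3,4} | {1,6}.
State 2 belongs to the block {2,3,4}, which has 3 states.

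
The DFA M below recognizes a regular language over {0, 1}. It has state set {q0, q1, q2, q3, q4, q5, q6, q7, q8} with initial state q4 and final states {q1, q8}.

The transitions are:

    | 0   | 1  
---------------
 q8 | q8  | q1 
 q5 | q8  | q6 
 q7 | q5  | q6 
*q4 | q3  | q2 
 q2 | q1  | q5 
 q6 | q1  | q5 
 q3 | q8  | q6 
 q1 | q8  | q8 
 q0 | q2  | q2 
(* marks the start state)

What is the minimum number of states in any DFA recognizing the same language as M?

3

Reachable states from the start: {q1,q2,q3,q4,q5,q6,q8}. Unreachable: {q0,q7} — drop them.
Initial partition by acceptance: {q1,q8} | {q2,q3,q4,q5,q6}.
Split {q2,q3,q4,q5,q6} by δ(·,0) → {q2,q3,q5,q6} and {q4}.
No further refinement is possible. Final partition (3 blocks): {q1,q8} | {q2,q3,q5,q6} | {q4}.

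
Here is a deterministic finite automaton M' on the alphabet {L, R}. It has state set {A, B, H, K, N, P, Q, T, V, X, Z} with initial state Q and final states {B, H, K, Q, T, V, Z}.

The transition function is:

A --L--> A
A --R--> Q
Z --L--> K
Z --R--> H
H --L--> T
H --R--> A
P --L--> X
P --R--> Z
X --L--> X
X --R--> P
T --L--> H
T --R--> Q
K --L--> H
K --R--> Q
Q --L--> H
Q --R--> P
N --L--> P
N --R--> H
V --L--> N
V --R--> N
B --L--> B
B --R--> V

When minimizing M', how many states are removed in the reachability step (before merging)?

Starting at Q and following transitions, the reachable set is {A, H, K, P, Q, T, X, Z}. That leaves B, N, V unreachable — 3 in total.

3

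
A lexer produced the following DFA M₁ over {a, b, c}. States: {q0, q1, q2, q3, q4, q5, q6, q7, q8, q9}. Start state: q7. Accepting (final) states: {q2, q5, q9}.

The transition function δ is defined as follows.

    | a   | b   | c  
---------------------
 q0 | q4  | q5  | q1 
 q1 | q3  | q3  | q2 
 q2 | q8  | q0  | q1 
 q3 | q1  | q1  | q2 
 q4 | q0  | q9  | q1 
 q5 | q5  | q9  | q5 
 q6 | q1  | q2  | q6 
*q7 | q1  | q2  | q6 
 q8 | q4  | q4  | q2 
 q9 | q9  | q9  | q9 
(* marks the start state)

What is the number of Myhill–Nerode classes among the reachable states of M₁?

All states are reachable from the start state.
Initial partition by acceptance: {q2,q5,q9} | {q0,q1,q3,q4,q6,q7,q8}.
Refine {q2,q5,q9} on symbol a: members go to different blocks, giving {q5,q9} and {q2}.
Split {q0,q1,q3,q4,q6,q7,q8} by δ(·,b) → {q1,q3,q8} and {q0,q4} and {q6,q7}.
Refine {q1,q3,q8} on symbol a: members go to different blocks, giving {q1,q3} and {q8}.
Stable partition: {q5,q9} | {q1,q3} | {q2} | {q0,q4} | {q6,q7} | {q8} — 6 equivalence classes.

6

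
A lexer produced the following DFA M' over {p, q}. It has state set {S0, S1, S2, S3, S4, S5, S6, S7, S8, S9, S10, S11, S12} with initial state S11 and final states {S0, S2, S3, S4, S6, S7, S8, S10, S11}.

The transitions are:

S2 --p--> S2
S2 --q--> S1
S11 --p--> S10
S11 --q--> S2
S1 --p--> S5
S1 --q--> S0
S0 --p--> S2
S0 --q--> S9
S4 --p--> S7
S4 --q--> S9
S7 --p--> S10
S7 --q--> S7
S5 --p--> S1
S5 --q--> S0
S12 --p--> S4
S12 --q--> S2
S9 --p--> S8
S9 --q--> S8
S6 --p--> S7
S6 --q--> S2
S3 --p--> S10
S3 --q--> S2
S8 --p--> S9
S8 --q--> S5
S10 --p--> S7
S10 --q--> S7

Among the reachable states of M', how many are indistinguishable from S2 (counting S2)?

States {S3,S4,S6,S12} cannot be reached from the start state, so discard them.
Initial partition by acceptance: {S0,S2,S7,S8,S10,S11} | {S1,S5,S9}.
Split {S0,S2,S7,S8,S10,S11} by δ(·,p) → {S0,S2,S7,S10,S11} and {S8}.
Split {S0,S2,S7,S10,S11} by δ(·,q) → {S7,S10,S11} and {S0,S2}.
Refine {S7,S10,S11} on symbol q: members go to different blocks, giving {S7,S10} and {S11}.
On input p, block {S1,S5,S9} splits into {S1,S5} and {S9}.
Refine {S0,S2} on symbol q: members go to different blocks, giving {S0} and {S2}.
Stable partition: {S7,S10} | {S1,S5} | {S8} | {S0} | {S11} | {S9} | {S2} — 7 equivalence classes.
State S2 belongs to the block {S2}, which has 1 states.

1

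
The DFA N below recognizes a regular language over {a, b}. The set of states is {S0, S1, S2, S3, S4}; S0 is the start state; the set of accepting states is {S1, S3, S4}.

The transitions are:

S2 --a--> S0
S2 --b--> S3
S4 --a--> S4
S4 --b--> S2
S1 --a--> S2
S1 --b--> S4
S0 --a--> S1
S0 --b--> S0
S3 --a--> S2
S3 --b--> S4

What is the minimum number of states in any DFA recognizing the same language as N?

4

All states are reachable from the start state.
Initial partition by acceptance: {S1,S3,S4} | {S0,S2}.
Split {S1,S3,S4} by δ(·,a) → {S1,S3} and {S4}.
Refine {S0,S2} on symbol a: members go to different blocks, giving {S0} and {S2}.
The partition is now stable with 4 blocks: {S1,S3} | {S0} | {S4} | {S2}.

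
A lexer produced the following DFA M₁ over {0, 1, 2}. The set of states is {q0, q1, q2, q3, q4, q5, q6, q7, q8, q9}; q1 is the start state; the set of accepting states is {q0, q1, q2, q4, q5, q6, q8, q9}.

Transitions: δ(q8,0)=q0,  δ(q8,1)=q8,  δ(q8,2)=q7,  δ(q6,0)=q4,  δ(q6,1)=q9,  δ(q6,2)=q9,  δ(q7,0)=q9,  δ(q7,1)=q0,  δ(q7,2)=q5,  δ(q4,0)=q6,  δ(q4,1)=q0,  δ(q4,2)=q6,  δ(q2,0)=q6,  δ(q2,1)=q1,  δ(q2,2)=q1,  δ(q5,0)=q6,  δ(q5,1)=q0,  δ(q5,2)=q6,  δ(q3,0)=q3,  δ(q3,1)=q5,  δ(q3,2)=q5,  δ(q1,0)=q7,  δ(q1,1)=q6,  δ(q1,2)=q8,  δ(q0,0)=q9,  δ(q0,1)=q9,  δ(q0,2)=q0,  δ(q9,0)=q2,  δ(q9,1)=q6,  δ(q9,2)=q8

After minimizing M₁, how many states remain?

8

Reachable states from the start: {q0,q1,q2,q4,q5,q6,q7,q8,q9}. Unreachable: {q3} — drop them.
Start with accepting vs non-accepting: {q0,q1,q2,q4,q5,q6,q8,q9} | {q7}.
Refine {q0,q1,q2,q4,q5,q6,q8,q9} on symbol 0: members go to different blocks, giving {q0,q2,q4,q5,q6,q8,q9} and {q1}.
Split {q0,q2,q4,q5,q6,q8,q9} by δ(·,1) → {q0,q4,q5,q6,q8,q9} and {q2}.
On input 0, block {q0,q4,q5,q6,q8,q9} splits into {q0,q4,q5,q6,q8} and {q9}.
On input 0, block {q0,q4,q5,q6,q8} splits into {q4,q5,q6,q8} and {q0}.
Split {q4,q5,q6,q8} by δ(·,0) → {q4,q5,q6} and {q8}.
On input 1, block {q4,q5,q6} splits into {q4,q5} and {q6}.
The partition is now stable with 8 blocks: {q4,q5} | {q7} | {q1} | {q2} | {q9} | {q0} | {q8} | {q6}.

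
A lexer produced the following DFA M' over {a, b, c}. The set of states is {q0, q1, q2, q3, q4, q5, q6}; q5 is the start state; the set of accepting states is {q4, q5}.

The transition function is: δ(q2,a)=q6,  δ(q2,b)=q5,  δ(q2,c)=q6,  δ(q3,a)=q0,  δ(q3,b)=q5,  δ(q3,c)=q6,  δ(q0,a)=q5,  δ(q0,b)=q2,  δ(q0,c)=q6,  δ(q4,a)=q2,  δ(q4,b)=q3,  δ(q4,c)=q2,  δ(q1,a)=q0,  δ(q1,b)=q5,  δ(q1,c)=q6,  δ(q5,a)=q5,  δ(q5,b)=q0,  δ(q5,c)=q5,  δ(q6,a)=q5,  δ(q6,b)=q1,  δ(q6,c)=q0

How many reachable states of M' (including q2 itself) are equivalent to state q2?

2

Reachable states from the start: {q0,q1,q2,q5,q6}. Unreachable: {q3,q4} — drop them.
Initial partition by acceptance: {q5} | {q0,q1,q2,q6}.
On input a, block {q0,q1,q2,q6} splits into {q0,q6} and {q1,q2}.
The partition is now stable with 3 blocks: {q5} | {q0,q6} | {q1,q2}.
State q2 belongs to the block {q1,q2}, which has 2 states.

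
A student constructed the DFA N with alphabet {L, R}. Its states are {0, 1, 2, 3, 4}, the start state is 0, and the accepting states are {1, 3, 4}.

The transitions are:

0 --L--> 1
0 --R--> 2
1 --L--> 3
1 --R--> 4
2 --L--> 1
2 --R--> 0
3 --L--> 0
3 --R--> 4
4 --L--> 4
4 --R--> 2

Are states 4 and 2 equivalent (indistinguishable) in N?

All states are reachable from the start state.
Initial partition by acceptance: {1,3,4} | {0,2}.
Refine {1,3,4} on symbol L: members go to different blocks, giving {1,4} and {3}.
On input L, block {1,4} splits into {1} and {4}.
The partition is now stable with 4 blocks: {1} | {0,2} | {3} | {4}.
4 and 2 end up in different blocks, so they are distinguishable. For instance, the string 'ε' is accepted from only 4.

No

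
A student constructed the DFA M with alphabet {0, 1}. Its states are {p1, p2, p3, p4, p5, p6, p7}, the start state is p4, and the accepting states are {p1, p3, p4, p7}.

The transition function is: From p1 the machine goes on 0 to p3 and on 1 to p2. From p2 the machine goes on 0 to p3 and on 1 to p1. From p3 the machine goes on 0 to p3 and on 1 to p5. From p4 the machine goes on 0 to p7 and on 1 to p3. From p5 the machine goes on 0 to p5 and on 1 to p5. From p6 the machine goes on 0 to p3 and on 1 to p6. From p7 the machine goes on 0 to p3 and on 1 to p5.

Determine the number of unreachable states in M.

No path from p4 leads to p1, p2, p6; the other 4 states are all reachable.

3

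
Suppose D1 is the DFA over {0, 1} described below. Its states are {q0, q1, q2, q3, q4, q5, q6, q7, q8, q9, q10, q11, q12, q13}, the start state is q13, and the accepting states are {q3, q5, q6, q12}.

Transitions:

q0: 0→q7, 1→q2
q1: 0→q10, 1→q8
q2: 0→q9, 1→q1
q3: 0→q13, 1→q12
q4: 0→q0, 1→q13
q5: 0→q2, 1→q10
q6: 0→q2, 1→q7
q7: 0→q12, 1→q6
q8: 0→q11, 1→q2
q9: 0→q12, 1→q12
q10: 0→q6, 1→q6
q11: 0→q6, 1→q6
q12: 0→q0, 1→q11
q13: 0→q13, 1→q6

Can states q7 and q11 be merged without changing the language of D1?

Yes

First remove the unreachable states {q3,q4,q5}; 11 states remain.
Initial partition by acceptance: {q6,q12} | {q0,q1,q2,q7,q8,q9,q10,q11,q13}.
Split {q0,q1,q2,q7,q8,q9,q10,q11,q13} by δ(·,0) → {q0,q1,q2,q8,q13} and {q7,q9,q10,q11}.
Refine {q0,q1,q2,q8,q13} on symbol 0: members go to different blocks, giving {q0,q1,q2,q8} and {q13}.
The partition is now stable with 4 blocks: {q6,q12} | {q0,q1,q2,q8} | {q7,q9,q10,q11} | {q13}.
q7 and q11 lie in the same block of the stable partition, so they are equivalent — no string distinguishes them.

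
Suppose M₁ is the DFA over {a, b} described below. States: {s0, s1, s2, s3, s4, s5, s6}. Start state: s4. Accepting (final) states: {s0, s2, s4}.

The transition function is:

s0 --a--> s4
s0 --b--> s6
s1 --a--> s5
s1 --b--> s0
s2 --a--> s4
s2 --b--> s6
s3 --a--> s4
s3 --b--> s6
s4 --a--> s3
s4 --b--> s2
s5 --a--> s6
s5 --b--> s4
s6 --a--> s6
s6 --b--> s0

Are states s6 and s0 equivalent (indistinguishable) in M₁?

No

States {s1,s5} cannot be reached from the start state, so discard them.
Initial partition by acceptance: {s0,s2,s4} | {s3,s6}.
On input a, block {s0,s2,s4} splits into {s0,s2} and {s4}.
Split {s3,s6} by δ(·,a) → {s3} and {s6}.
The partition is now stable with 4 blocks: {s0,s2} | {s3} | {s4} | {s6}.
s6 and s0 end up in different blocks, so they are distinguishable. For instance, the string 'ε' is accepted from only s0.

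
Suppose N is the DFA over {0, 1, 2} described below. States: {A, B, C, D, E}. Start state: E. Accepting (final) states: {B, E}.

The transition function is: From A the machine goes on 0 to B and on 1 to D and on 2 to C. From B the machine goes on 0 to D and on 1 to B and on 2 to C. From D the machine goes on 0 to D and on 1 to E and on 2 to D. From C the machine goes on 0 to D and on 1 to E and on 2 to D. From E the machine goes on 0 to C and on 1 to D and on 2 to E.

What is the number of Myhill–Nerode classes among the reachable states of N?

States {A,B} cannot be reached from the start state, so discard them.
P0 = {E} | {C,D}.
The partition is now stable with 2 blocks: {E} | {C,D}.

2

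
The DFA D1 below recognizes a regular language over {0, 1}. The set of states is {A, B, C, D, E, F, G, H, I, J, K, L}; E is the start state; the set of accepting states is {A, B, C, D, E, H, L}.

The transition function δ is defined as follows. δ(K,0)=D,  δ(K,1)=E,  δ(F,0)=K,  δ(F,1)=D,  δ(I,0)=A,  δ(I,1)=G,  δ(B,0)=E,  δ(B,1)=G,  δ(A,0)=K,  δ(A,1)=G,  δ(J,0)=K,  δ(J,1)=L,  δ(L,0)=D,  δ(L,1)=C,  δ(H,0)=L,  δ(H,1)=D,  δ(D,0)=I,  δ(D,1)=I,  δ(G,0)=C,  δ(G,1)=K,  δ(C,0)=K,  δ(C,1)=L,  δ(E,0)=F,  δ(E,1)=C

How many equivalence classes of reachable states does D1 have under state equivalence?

9

States {B,H,J} cannot be reached from the start state, so discard them.
Initial partition by acceptance: {A,C,D,E,L} | {F,G,I,K}.
Split {A,C,D,E,L} by δ(·,0) → {A,C,D,E} and {L}.
Refine {A,C,D,E} on symbol 1: members go to different blocks, giving {A,D} and {C} and {E}.
Refine {F,G,I,K} on symbol 0: members go to different blocks, giving {I,K} and {F} and {G}.
Refine {A,D} on symbol 1: members go to different blocks, giving {A} and {D}.
On input 0, block {I,K} splits into {I} and {K}.
Stable partition: {A} | {I} | {L} | {C} | {E} | {F} | {G} | {D} | {K} — 9 equivalence classes.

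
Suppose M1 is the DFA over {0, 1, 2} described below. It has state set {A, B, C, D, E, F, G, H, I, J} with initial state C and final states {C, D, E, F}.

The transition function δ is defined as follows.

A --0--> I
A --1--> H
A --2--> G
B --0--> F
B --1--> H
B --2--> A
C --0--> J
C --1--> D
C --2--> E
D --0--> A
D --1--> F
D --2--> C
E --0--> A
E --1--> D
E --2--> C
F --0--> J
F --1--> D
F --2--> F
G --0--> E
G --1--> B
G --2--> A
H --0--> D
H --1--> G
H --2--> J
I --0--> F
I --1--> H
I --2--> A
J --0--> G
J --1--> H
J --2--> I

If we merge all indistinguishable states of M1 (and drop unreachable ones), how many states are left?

Every state is reachable, so we keep all 10.
Start with accepting vs non-accepting: {C,D,E,F} | {A,B,G,H,I,J}.
Refine {A,B,G,H,I,J} on symbol 0: members go to different blocks, giving {B,G,H,I} and {A,J}.
Stable partition: {C,D,E,F} | {B,G,H,I} | {A,J} — 3 equivalence classes.

3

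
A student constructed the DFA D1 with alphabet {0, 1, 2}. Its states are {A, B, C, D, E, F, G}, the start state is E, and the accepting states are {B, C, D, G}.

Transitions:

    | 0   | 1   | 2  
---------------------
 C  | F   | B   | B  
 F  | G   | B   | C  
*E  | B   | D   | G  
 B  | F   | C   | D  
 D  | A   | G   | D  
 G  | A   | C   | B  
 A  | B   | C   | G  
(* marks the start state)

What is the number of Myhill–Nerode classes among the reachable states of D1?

All states are reachable from the start state.
Start with accepting vs non-accepting: {B,C,D,G} | {A,E,F}.
No further refinement is possible. Final partition (2 blocks): {B,C,D,G} | {A,E,F}.

2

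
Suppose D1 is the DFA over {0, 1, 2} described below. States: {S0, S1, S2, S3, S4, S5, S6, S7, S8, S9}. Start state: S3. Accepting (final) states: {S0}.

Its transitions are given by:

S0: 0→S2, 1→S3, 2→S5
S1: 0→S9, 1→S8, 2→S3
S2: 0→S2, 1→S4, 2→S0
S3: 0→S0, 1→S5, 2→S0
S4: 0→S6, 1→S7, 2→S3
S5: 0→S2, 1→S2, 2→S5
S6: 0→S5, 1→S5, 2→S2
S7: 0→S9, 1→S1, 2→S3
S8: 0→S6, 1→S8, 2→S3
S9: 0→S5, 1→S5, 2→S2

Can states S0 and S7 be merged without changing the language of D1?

All states are reachable from the start state.
P0 = {S0} | {S1,S2,S3,S4,S5,S6,S7,S8,S9}.
On input 0, block {S1,S2,S3,S4,S5,S6,S7,S8,S9} splits into {S1,S2,S4,S5,S6,S7,S8,S9} and {S3}.
Refine {S1,S2,S4,S5,S6,S7,S8,S9} on symbol 2: members go to different blocks, giving {S1,S4,S7,S8} and {S5,S6,S9} and {S2}.
Refine {S5,S6,S9} on symbol 0: members go to different blocks, giving {S6,S9} and {S5}.
No further refinement is possible. Final partition (6 blocks): {S0} | {S1,S4,S7,S8} | {S3} | {S6,S9} | {S2} | {S5}.
S0 and S7 end up in different blocks, so they are distinguishable. For instance, the string 'ε' is accepted from only S0.

No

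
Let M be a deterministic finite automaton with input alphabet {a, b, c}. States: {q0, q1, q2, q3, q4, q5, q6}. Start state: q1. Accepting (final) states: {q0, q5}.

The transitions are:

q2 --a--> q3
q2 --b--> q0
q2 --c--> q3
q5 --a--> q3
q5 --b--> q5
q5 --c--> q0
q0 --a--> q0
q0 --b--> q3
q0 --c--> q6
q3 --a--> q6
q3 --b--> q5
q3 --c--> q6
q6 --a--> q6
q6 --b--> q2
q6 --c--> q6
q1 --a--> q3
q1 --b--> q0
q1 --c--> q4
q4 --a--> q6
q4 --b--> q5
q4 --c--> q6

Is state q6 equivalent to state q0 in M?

No

All states are reachable from the start state.
Start with accepting vs non-accepting: {q0,q5} | {q1,q2,q3,q4,q6}.
Split {q0,q5} by δ(·,a) → {q0} and {q5}.
Refine {q1,q2,q3,q4,q6} on symbol b: members go to different blocks, giving {q1,q2} and {q3,q4} and {q6}.
The partition is now stable with 5 blocks: {q0} | {q1,q2} | {q5} | {q3,q4} | {q6}.
q6 and q0 end up in different blocks, so they are distinguishable. For instance, the string 'ε' is accepted from only q0.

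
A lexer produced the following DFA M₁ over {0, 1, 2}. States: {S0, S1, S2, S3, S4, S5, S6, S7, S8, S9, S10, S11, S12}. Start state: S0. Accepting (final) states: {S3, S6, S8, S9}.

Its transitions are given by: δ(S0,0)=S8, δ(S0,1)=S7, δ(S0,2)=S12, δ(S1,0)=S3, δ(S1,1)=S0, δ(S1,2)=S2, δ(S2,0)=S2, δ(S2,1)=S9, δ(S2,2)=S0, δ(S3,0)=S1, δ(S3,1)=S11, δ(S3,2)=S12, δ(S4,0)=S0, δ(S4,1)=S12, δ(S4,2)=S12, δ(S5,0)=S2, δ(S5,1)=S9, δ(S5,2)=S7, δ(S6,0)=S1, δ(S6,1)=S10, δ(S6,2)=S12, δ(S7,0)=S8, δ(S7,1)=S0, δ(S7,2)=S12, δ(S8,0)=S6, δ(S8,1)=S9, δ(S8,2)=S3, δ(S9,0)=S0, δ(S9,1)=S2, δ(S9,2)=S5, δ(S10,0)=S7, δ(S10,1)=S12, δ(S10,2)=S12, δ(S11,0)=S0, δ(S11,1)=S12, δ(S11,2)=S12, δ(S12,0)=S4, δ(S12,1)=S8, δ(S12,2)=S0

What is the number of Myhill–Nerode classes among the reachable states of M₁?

8

Initial partition by acceptance: {S3,S6,S8,S9} | {S0,S1,S2,S4,S5,S7,S10,S11,S12}.
On input 0, block {S3,S6,S8,S9} splits into {S3,S6,S9} and {S8}.
On input 0, block {S0,S1,S2,S4,S5,S7,S10,S11,S12} splits into {S2,S4,S5,S10,S11,S12} and {S0,S7} and {S1}.
Split {S3,S6,S9} by δ(·,0) → {S3,S6} and {S9}.
Split {S2,S4,S5,S10,S11,S12} by δ(·,0) → {S2,S5,S12} and {S4,S10,S11}.
Refine {S2,S5,S12} on symbol 0: members go to different blocks, giving {S2,S5} and {S12}.
The partition is now stable with 8 blocks: {S3,S6} | {S2,S5} | {S8} | {S0,S7} | {S1} | {S9} | {S4,S10,S11} | {S12}.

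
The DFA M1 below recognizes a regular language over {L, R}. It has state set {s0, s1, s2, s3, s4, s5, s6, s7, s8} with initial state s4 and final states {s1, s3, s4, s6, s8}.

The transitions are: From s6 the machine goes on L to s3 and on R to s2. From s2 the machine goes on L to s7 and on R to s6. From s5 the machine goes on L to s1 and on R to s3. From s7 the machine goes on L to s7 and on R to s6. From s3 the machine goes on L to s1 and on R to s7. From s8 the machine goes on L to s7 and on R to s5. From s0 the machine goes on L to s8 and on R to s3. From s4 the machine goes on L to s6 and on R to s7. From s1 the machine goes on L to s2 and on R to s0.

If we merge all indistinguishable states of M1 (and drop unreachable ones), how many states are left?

6

Start with accepting vs non-accepting: {s1,s3,s4,s6,s8} | {s0,s2,s5,s7}.
Refine {s1,s3,s4,s6,s8} on symbol L: members go to different blocks, giving {s3,s4,s6} and {s1,s8}.
Split {s3,s4,s6} by δ(·,L) → {s4,s6} and {s3}.
Refine {s4,s6} on symbol L: members go to different blocks, giving {s4} and {s6}.
Split {s0,s2,s5,s7} by δ(·,L) → {s0,s5} and {s2,s7}.
The partition is now stable with 6 blocks: {s4} | {s0,s5} | {s1,s8} | {s3} | {s6} | {s2,s7}.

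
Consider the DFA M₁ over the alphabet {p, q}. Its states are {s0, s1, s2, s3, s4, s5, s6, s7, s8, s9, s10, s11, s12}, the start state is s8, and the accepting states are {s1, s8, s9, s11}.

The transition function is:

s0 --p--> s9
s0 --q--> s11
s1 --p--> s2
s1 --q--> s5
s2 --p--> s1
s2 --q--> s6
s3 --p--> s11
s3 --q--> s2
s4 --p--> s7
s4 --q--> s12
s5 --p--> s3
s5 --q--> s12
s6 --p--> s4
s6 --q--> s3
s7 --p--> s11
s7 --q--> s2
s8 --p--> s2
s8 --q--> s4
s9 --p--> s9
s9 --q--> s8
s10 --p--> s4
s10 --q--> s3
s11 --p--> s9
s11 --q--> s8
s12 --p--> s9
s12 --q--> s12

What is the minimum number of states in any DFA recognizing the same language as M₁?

States {s0,s10} cannot be reached from the start state, so discard them.
Start with accepting vs non-accepting: {s1,s8,s9,s11} | {s2,s3,s4,s5,s6,s7,s12}.
Split {s1,s8,s9,s11} by δ(·,p) → {s1,s8} and {s9,s11}.
Split {s2,s3,s4,s5,s6,s7,s12} by δ(·,p) → {s3,s7,s12} and {s4,s5,s6} and {s2}.
Split {s3,s7,s12} by δ(·,q) → {s3,s7} and {s12}.
Refine {s4,s5,s6} on symbol p: members go to different blocks, giving {s4,s5} and {s6}.
No further refinement is possible. Final partition (7 blocks): {s1,s8} | {s3,s7} | {s9,s11} | {s4,s5} | {s2} | {s12} | {s6}.

7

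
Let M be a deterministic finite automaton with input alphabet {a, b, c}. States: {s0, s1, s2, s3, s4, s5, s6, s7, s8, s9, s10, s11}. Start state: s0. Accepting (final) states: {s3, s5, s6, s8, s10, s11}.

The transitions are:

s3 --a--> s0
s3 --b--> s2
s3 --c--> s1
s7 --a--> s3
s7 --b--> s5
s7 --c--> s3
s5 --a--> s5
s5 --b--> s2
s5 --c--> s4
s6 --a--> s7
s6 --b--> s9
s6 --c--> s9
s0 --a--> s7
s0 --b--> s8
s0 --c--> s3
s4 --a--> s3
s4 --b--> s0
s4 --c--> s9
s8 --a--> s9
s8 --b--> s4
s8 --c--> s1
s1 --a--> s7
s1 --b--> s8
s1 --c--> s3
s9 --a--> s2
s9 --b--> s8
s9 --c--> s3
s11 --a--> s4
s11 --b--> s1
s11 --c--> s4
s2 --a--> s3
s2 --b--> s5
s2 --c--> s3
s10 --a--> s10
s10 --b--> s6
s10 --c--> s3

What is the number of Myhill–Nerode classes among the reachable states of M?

First remove the unreachable states {s6,s10,s11}; 9 states remain.
Start with accepting vs non-accepting: {s3,s5,s8} | {s0,s1,s2,s4,s7,s9}.
On input a, block {s3,s5,s8} splits into {s3,s8} and {s5}.
Split {s0,s1,s2,s4,s7,s9} by δ(·,a) → {s0,s1,s9} and {s2,s4,s7}.
Refine {s2,s4,s7} on symbol b: members go to different blocks, giving {s2,s7} and {s4}.
Split {s3,s8} by δ(·,b) → {s3} and {s8}.
No further refinement is possible. Final partition (6 blocks): {s3} | {s0,s1,s9} | {s5} | {s2,s7} | {s4} | {s8}.

6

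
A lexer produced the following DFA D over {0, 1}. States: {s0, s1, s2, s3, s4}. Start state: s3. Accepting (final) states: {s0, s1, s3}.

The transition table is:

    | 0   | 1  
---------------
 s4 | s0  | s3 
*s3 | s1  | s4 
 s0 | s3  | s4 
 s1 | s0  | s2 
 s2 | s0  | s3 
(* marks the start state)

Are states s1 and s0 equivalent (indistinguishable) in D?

Yes

All states are reachable from the start state.
P0 = {s0,s1,s3} | {s2,s4}.
The partition is now stable with 2 blocks: {s0,s1,s3} | {s2,s4}.
s1 and s0 lie in the same block of the stable partition, so they are equivalent — no string distinguishes them.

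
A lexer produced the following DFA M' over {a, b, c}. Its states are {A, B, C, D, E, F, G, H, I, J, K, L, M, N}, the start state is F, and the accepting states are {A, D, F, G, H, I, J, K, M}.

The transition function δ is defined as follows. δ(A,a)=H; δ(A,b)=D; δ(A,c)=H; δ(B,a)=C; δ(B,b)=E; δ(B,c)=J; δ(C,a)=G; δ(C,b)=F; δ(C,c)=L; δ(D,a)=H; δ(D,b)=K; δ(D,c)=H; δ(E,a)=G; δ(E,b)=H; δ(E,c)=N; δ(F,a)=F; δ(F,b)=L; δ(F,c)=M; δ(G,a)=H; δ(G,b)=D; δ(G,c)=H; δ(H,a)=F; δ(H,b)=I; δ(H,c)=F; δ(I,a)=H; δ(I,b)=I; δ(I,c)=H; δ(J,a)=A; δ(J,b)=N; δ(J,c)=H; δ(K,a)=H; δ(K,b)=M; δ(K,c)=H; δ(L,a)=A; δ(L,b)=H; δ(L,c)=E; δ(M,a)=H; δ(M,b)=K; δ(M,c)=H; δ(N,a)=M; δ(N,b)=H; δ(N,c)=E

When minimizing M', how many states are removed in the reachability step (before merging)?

3

BFS from F reaches {A, D, E, F, G, H, I, K, L, M, N}; the 3 state(s) B, C, J are never visited.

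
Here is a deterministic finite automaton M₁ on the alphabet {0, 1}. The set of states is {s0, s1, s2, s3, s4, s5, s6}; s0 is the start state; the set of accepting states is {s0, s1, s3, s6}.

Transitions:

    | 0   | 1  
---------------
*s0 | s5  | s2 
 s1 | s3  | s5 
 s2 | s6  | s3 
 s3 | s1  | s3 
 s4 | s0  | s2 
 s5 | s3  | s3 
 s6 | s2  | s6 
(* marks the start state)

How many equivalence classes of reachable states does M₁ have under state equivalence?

First remove the unreachable states {s4}; 6 states remain.
Initial partition by acceptance: {s0,s1,s3,s6} | {s2,s5}.
Refine {s0,s1,s3,s6} on symbol 0: members go to different blocks, giving {s0,s6} and {s1,s3}.
On input 1, block {s0,s6} splits into {s0} and {s6}.
Refine {s2,s5} on symbol 0: members go to different blocks, giving {s2} and {s5}.
Refine {s1,s3} on symbol 1: members go to different blocks, giving {s1} and {s3}.
No further refinement is possible. Final partition (6 blocks): {s0} | {s2} | {s1} | {s6} | {s5} | {s3}.

6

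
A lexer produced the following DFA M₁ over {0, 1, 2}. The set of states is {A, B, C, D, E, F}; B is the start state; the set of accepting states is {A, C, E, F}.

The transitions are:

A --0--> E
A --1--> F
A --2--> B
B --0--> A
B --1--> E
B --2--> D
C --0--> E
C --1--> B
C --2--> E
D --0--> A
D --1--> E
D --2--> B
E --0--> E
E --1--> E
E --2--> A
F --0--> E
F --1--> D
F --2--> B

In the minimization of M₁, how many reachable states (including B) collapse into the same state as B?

2

Reachable states from the start: {A,B,D,E,F}. Unreachable: {C} — drop them.
Start with accepting vs non-accepting: {A,E,F} | {B,D}.
On input 1, block {A,E,F} splits into {A,E} and {F}.
Refine {A,E} on symbol 1: members go to different blocks, giving {A} and {E}.
No further refinement is possible. Final partition (4 blocks): {A} | {B,D} | {F} | {E}.
State B belongs to the block {B,D}, which has 2 states.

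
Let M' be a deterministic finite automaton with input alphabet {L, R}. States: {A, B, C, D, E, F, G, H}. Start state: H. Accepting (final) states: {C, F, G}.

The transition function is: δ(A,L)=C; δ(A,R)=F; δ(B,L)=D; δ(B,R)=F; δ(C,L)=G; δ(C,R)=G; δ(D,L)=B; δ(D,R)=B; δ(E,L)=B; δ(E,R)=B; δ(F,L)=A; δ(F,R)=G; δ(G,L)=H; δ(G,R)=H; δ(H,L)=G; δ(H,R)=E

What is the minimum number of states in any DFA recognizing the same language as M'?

Initial partition by acceptance: {C,F,G} | {A,B,D,E,H}.
Split {C,F,G} by δ(·,L) → {F,G} and {C}.
On input R, block {F,G} splits into {F} and {G}.
Refine {A,B,D,E,H} on symbol L: members go to different blocks, giving {B,D,E} and {A} and {H}.
Refine {B,D,E} on symbol R: members go to different blocks, giving {D,E} and {B}.
Stable partition: {F} | {D,E} | {C} | {G} | {A} | {H} | {B} — 7 equivalence classes.

7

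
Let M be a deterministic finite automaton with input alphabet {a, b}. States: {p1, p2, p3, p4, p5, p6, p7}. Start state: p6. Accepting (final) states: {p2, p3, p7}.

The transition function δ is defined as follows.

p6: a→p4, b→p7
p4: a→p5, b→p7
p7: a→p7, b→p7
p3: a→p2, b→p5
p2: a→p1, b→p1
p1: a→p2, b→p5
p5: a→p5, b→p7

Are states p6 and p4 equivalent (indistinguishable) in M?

States {p1,p2,p3} cannot be reached from the start state, so discard them.
Start with accepting vs non-accepting: {p7} | {p4,p5,p6}.
Stable partition: {p7} | {p4,p5,p6} — 2 equivalence classes.
p6 and p4 lie in the same block of the stable partition, so they are equivalent — no string distinguishes them.

Yes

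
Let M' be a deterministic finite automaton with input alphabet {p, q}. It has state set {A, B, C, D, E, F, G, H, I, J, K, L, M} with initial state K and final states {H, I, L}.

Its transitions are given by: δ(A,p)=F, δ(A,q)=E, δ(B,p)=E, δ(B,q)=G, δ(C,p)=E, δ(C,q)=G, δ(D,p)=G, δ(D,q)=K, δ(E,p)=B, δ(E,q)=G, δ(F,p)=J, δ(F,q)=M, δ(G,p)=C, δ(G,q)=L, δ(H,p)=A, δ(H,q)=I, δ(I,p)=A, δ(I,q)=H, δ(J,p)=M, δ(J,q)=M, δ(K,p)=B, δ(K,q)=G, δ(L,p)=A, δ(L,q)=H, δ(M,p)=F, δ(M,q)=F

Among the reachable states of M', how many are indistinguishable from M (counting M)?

3

States {D} cannot be reached from the start state, so discard them.
P0 = {H,I,L} | {A,B,C,E,F,G,J,K,M}.
On input q, block {A,B,C,E,F,G,J,K,M} splits into {A,B,C,E,F,J,K,M} and {G}.
On input q, block {A,B,C,E,F,J,K,M} splits into {A,F,J,M} and {B,C,E,K}.
On input q, block {A,F,J,M} splits into {F,J,M} and {A}.
The partition is now stable with 5 blocks: {H,I,L} | {F,J,M} | {G} | {B,C,E,K} | {A}.
The equivalence class containing M is {F,J,M}, of size 3.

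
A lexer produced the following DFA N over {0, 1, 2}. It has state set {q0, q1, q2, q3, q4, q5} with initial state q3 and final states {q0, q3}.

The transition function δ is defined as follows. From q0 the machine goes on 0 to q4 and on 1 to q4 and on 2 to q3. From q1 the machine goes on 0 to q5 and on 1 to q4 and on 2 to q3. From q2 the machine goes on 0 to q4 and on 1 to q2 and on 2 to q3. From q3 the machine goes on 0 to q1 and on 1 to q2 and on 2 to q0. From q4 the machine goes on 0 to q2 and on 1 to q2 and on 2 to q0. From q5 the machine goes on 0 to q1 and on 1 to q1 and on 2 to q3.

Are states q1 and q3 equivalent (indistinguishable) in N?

Initial partition by acceptance: {q0,q3} | {q1,q2,q4,q5}.
The partition is now stable with 2 blocks: {q0,q3} | {q1,q2,q4,q5}.
q1 and q3 end up in different blocks, so they are distinguishable. For instance, the string 'ε' is accepted from only q3.

No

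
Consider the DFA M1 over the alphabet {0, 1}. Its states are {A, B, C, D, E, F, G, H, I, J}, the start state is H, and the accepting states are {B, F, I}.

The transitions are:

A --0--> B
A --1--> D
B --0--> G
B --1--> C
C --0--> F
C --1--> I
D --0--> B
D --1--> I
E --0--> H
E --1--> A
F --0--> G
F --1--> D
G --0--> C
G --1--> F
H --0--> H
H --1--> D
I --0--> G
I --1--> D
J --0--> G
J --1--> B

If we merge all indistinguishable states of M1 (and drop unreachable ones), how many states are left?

4

States {A,E,J} cannot be reached from the start state, so discard them.
Initial partition by acceptance: {B,F,I} | {C,D,G,H}.
Refine {C,D,G,H} on symbol 0: members go to different blocks, giving {C,D} and {G,H}.
Split {G,H} by δ(·,0) → {G} and {H}.
The partition is now stable with 4 blocks: {B,F,I} | {C,D} | {G} | {H}.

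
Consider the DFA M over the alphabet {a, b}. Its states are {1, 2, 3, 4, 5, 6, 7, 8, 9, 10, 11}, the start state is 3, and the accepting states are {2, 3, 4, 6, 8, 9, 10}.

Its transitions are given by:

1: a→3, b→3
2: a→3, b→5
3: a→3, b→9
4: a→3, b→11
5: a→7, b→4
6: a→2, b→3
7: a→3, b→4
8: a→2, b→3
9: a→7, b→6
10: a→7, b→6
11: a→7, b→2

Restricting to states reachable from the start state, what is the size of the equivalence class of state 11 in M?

2

States {1,8,10} cannot be reached from the start state, so discard them.
Start with accepting vs non-accepting: {2,3,4,6,9} | {5,7,11}.
Split {2,3,4,6,9} by δ(·,a) → {2,3,4,6} and {9}.
Refine {2,3,4,6} on symbol b: members go to different blocks, giving {2,4} and {3} and {6}.
Refine {5,7,11} on symbol a: members go to different blocks, giving {5,11} and {7}.
No further refinement is possible. Final partition (6 blocks): {2,4} | {5,11} | {9} | {3} | {6} | {7}.
The equivalence class containing 11 is {5,11}, of size 2.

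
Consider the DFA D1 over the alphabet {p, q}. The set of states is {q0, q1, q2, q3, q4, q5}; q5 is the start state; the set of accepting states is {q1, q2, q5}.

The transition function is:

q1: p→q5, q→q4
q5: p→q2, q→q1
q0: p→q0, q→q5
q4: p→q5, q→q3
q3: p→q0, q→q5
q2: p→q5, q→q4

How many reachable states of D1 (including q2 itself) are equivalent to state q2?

Start with accepting vs non-accepting: {q1,q2,q5} | {q0,q3,q4}.
Split {q1,q2,q5} by δ(·,q) → {q1,q2} and {q5}.
Refine {q0,q3,q4} on symbol p: members go to different blocks, giving {q0,q3} and {q4}.
The partition is now stable with 4 blocks: {q1,q2} | {q0,q3} | {q5} | {q4}.
The equivalence class containing q2 is {q1,q2}, of size 2.

2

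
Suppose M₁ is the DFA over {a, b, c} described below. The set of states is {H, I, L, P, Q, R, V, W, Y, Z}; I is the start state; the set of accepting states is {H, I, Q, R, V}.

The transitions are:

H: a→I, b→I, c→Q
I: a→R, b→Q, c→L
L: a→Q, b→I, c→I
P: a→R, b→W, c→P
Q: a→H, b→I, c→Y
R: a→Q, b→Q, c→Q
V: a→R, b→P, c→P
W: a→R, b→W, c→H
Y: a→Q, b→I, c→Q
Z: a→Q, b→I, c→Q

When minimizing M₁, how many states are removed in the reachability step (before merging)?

4

BFS from I reaches {H, I, L, Q, R, Y}; the 4 state(s) P, V, W, Z are never visited.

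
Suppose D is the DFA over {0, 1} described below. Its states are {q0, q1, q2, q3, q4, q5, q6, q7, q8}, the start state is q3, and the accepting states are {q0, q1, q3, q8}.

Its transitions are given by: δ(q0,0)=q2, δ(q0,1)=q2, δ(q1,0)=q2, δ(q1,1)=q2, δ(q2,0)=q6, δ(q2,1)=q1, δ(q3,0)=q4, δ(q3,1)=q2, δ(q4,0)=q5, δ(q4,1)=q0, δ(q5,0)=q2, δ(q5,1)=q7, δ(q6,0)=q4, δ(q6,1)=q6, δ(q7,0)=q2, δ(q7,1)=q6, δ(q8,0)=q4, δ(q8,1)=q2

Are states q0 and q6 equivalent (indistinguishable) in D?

No

Reachable states from the start: {q0,q1,q2,q3,q4,q5,q6,q7}. Unreachable: {q8} — drop them.
Start with accepting vs non-accepting: {q0,q1,q3} | {q2,q4,q5,q6,q7}.
Refine {q2,q4,q5,q6,q7} on symbol 1: members go to different blocks, giving {q5,q6,q7} and {q2,q4}.
The partition is now stable with 3 blocks: {q0,q1,q3} | {q5,q6,q7} | {q2,q4}.
q0 and q6 end up in different blocks, so they are distinguishable. For instance, the string 'ε' is accepted from only q0.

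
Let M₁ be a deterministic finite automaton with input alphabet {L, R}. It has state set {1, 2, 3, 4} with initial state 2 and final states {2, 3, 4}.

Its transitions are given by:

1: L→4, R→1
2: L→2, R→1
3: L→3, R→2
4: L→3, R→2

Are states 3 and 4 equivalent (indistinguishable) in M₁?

Every state is reachable, so we keep all 4.
Initial partition by acceptance: {2,3,4} | {1}.
Split {2,3,4} by δ(·,R) → {3,4} and {2}.
The partition is now stable with 3 blocks: {3,4} | {1} | {2}.
3 and 4 lie in the same block of the stable partition, so they are equivalent — no string distinguishes them.

Yes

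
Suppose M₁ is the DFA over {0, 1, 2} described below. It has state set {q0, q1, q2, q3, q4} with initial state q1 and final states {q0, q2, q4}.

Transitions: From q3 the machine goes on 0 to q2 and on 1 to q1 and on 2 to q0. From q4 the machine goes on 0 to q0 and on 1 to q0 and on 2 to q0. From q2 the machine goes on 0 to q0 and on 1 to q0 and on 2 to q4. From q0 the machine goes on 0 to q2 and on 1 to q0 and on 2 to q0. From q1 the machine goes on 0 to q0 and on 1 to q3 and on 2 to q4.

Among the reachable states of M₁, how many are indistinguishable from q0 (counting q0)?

3

Every state is reachable, so we keep all 5.
P0 = {q0,q2,q4} | {q1,q3}.
No further refinement is possible. Final partition (2 blocks): {q0,q2,q4} | {q1,q3}.
The equivalence class containing q0 is {q0,q2,q4}, of size 3.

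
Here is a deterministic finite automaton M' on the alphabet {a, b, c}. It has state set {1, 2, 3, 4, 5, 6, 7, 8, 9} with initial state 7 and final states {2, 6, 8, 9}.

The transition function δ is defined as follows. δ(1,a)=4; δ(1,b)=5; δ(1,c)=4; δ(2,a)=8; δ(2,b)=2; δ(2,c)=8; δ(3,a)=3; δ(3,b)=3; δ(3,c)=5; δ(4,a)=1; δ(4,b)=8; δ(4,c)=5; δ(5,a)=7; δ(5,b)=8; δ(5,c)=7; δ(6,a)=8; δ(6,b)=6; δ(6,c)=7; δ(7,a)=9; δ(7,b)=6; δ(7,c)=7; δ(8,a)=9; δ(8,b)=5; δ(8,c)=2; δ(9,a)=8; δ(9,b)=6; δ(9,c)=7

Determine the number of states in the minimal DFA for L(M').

5

First remove the unreachable states {1,3,4}; 6 states remain.
Start with accepting vs non-accepting: {2,6,8,9} | {5,7}.
Split {2,6,8,9} by δ(·,b) → {2,6,9} and {8}.
Split {2,6,9} by δ(·,c) → {6,9} and {2}.
Refine {5,7} on symbol a: members go to different blocks, giving {5} and {7}.
The partition is now stable with 5 blocks: {6,9} | {5} | {8} | {2} | {7}.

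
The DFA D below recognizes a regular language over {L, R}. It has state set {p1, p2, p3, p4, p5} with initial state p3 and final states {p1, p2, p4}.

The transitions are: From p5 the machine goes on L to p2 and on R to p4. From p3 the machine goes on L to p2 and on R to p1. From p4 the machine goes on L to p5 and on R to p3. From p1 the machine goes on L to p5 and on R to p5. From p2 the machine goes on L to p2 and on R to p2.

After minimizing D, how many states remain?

3

P0 = {p1,p2,p4} | {p3,p5}.
On input L, block {p1,p2,p4} splits into {p1,p4} and {p2}.
The partition is now stable with 3 blocks: {p1,p4} | {p3,p5} | {p2}.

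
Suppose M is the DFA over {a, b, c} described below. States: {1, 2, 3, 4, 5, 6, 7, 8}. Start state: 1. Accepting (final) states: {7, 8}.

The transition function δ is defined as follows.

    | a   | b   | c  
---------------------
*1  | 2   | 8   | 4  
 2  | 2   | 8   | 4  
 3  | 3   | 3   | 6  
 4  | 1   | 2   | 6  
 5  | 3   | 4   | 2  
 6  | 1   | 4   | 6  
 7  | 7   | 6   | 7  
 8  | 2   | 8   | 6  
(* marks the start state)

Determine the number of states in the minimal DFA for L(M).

States {3,5,7} cannot be reached from the start state, so discard them.
Initial partition by acceptance: {8} | {1,2,4,6}.
Split {1,2,4,6} by δ(·,b) → {1,2} and {4,6}.
On input b, block {4,6} splits into {4} and {6}.
No further refinement is possible. Final partition (4 blocks): {8} | {1,2} | {4} | {6}.

4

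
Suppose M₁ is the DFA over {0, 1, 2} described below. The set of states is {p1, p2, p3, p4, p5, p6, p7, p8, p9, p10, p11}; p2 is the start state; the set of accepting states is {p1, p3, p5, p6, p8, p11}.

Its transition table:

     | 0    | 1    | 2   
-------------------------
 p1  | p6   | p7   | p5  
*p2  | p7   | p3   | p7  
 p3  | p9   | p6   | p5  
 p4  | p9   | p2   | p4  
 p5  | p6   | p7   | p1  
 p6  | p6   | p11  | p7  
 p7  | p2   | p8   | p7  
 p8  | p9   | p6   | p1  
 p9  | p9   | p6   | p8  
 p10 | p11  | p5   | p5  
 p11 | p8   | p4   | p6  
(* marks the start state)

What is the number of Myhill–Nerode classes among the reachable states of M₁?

7

States {p10} cannot be reached from the start state, so discard them.
Initial partition by acceptance: {p1,p3,p5,p6,p8,p11} | {p2,p4,p7,p9}.
Split {p1,p3,p5,p6,p8,p11} by δ(·,0) → {p1,p5,p6,p11} and {p3,p8}.
On input 0, block {p1,p5,p6,p11} splits into {p1,p5,p6} and {p11}.
Split {p1,p5,p6} by δ(·,1) → {p1,p5} and {p6}.
Refine {p2,p4,p7,p9} on symbol 1: members go to different blocks, giving {p2,p7} and {p4} and {p9}.
Stable partition: {p1,p5} | {p2,p7} | {p3,p8} | {p11} | {p6} | {p4} | {p9} — 7 equivalence classes.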